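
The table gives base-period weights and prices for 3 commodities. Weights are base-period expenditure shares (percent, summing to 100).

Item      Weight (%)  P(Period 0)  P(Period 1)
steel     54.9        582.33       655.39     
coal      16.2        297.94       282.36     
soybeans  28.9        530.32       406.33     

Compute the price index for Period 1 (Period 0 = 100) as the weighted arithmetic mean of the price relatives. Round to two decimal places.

steel: 54.9 × (655.39/582.33) = 54.9 × 1.125462 = 61.7878
coal: 16.2 × (282.36/297.94) = 16.2 × 0.947708 = 15.3529
soybeans: 28.9 × (406.33/530.32) = 28.9 × 0.766198 = 22.1431
Index = Σ wᵢ·(p₁ᵢ/p₀ᵢ) = 61.7878 + 15.3529 + 22.1431 = 99.2838

99.28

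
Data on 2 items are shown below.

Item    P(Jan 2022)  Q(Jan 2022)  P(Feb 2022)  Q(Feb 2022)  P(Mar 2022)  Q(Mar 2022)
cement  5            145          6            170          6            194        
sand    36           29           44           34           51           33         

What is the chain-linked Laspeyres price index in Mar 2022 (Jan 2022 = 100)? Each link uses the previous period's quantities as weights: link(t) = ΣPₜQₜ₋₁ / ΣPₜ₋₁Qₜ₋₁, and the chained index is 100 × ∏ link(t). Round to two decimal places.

132.79

Link Jan 2022→Feb 2022:
ΣP(Feb 2022)Q(Jan 2022) = 6×145 + 44×29 = 870 + 1276 = 2146
ΣP(Jan 2022)Q(Jan 2022) = 5×145 + 36×29 = 725 + 1044 = 1769
link = 2146/1769 = 1.213115
Link Feb 2022→Mar 2022:
ΣP(Mar 2022)Q(Feb 2022) = 6×170 + 51×34 = 1020 + 1734 = 2754
ΣP(Feb 2022)Q(Feb 2022) = 6×170 + 44×34 = 1020 + 1496 = 2516
link = 2754/2516 = 1.094595
Chained index = 100 × 1.213115 × 1.094595 = 132.7869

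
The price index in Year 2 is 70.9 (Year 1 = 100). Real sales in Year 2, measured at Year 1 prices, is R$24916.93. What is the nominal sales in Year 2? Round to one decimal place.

Nominal = Real × (Index/100) = 24916.93 × (70.9/100)
        = 24916.93 × 0.709 = 17666.1034

17666.1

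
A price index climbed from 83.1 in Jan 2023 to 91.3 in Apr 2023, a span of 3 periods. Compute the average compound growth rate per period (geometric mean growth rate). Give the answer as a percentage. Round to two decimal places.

Growth factor = (91.3/83.1)^(1/3) = (1.098676)^(1/3) = 1.031866
Growth rate = 1.031866 − 1 = 0.031866 = 3.1866%

3.19%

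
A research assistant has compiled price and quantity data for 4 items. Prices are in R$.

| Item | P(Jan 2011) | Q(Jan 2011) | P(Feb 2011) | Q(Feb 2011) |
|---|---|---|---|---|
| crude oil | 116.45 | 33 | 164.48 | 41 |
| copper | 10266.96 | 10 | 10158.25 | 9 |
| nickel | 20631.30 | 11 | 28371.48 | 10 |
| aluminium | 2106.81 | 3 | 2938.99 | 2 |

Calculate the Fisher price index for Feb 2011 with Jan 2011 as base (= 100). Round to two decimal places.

125.98

Laspeyres component (base-period weights):
ΣP(Feb 2011)Q(Jan 2011) = 164.48×33 + 10158.25×10 + 28371.48×11 + 2938.99×3 = 5427.84 + 101582.5 + 312086.28 + 8816.97 = 427913.59
ΣP(Jan 2011)Q(Jan 2011) = 116.45×33 + 10266.96×10 + 20631.30×11 + 2106.81×3 = 3842.85 + 102669.6 + 226944.3 + 6320.43 = 339777.18
L = 427913.59 / 339777.18 × 100 = 125.9395
Paasche component (current-period weights):
ΣP(Feb 2011)Q(Feb 2011) = 164.48×41 + 10158.25×9 + 28371.48×10 + 2938.99×2 = 6743.68 + 91424.25 + 283714.8 + 5877.98 = 387760.71
ΣP(Jan 2011)Q(Feb 2011) = 116.45×41 + 10266.96×9 + 20631.30×10 + 2106.81×2 = 4774.45 + 92402.64 + 206313 + 4213.62 = 307703.71
P = 387760.71 / 307703.71 × 100 = 126.0176
Fisher = √(L × P) = √(125.9395 × 126.0176) = 125.9785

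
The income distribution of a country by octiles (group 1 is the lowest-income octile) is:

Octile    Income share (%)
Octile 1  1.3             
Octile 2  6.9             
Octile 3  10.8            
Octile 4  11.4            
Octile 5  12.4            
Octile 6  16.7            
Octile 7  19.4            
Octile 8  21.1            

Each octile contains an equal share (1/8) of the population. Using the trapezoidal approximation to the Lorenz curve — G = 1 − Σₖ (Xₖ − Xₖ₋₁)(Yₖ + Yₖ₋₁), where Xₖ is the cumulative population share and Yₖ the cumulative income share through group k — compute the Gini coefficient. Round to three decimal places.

0.275

Cumulative income shares Yₖ: 0.0130, 0.0820, 0.1900, 0.3040, 0.4280, 0.5950, 0.7890, 1.0000
Σ (Xₖ−Xₖ₋₁)(Yₖ+Yₖ₋₁) = (1/8)(0.0130+0.0000) + (1/8)(0.0820+0.0130) + (1/8)(0.1900+0.0820) + (1/8)(0.3040+0.1900) + (1/8)(0.4280+0.3040) + (1/8)(0.5950+0.4280) + (1/8)(0.7890+0.5950) + (1/8)(1.0000+0.7890)
  = 0.0016 + 0.0119 + 0.0340 + 0.0617 + 0.0915 + 0.1279 + 0.1730 + 0.2236 = 0.7252
G = 1 − 0.7252 = 0.2748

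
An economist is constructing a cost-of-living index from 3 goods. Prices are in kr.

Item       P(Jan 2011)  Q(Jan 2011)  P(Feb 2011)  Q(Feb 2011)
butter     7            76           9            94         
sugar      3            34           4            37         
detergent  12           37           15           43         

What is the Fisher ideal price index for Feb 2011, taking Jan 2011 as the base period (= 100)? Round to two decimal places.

Laspeyres component (base-period weights):
ΣP(Feb 2011)Q(Jan 2011) = 9×76 + 4×34 + 15×37 = 684 + 136 + 555 = 1375
ΣP(Jan 2011)Q(Jan 2011) = 7×76 + 3×34 + 12×37 = 532 + 102 + 444 = 1078
L = 1375 / 1078 × 100 = 127.5510
Paasche component (current-period weights):
ΣP(Feb 2011)Q(Feb 2011) = 9×94 + 4×37 + 15×43 = 846 + 148 + 645 = 1639
ΣP(Jan 2011)Q(Feb 2011) = 7×94 + 3×37 + 12×43 = 658 + 111 + 516 = 1285
P = 1639 / 1285 × 100 = 127.5486
Fisher = √(L × P) = √(127.5510 × 127.5486) = 127.5498

127.55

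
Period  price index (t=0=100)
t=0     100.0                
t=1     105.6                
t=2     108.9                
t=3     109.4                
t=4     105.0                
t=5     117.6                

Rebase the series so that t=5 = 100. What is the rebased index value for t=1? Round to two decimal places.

Rebased(t=1) = 105.6 / 117.6 × 100 = 89.7959

89.80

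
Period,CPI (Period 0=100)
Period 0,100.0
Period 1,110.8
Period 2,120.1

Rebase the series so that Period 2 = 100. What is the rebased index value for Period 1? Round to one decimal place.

92.3

Rebased(Period 1) = 110.8 / 120.1 × 100 = 92.2565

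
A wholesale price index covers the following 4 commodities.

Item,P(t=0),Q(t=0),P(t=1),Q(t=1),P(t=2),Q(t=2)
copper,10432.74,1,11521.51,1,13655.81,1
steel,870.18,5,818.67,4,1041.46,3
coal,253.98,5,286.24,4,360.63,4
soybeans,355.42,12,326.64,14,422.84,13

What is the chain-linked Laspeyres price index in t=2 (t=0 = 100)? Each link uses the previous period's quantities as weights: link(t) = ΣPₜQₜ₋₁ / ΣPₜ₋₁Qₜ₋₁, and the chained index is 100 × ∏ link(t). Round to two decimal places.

Link t=0→t=1:
ΣP(t=1)Q(t=0) = 11521.51×1 + 818.67×5 + 286.24×5 + 326.64×12 = 11521.51 + 4093.35 + 1431.2 + 3919.68 = 20965.74
ΣP(t=0)Q(t=0) = 10432.74×1 + 870.18×5 + 253.98×5 + 355.42×12 = 10432.74 + 4350.9 + 1269.9 + 4265.04 = 20318.58
link = 20965.74/20318.58 = 1.031851
Link t=1→t=2:
ΣP(t=2)Q(t=1) = 13655.81×1 + 1041.46×4 + 360.63×4 + 422.84×14 = 13655.81 + 4165.84 + 1442.52 + 5919.76 = 25183.93
ΣP(t=1)Q(t=1) = 11521.51×1 + 818.67×4 + 286.24×4 + 326.64×14 = 11521.51 + 3274.68 + 1144.96 + 4572.96 = 20514.11
link = 25183.93/20514.11 = 1.227639
Chained index = 100 × 1.031851 × 1.227639 = 126.6741

126.67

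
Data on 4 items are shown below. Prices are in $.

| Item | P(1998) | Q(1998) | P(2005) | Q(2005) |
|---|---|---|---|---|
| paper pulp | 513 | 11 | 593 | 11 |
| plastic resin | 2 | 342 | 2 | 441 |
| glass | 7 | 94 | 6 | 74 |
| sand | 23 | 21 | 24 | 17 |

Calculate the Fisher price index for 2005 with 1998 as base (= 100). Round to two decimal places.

110.94

Laspeyres component (base-period weights):
ΣP(2005)Q(1998) = 593×11 + 2×342 + 6×94 + 24×21 = 6523 + 684 + 564 + 504 = 8275
ΣP(1998)Q(1998) = 513×11 + 2×342 + 7×94 + 23×21 = 5643 + 684 + 658 + 483 = 7468
L = 8275 / 7468 × 100 = 110.8061
Paasche component (current-period weights):
ΣP(2005)Q(2005) = 593×11 + 2×441 + 6×74 + 24×17 = 6523 + 882 + 444 + 408 = 8257
ΣP(1998)Q(2005) = 513×11 + 2×441 + 7×74 + 23×17 = 5643 + 882 + 518 + 391 = 7434
P = 8257 / 7434 × 100 = 111.0708
Fisher = √(L × P) = √(110.8061 × 111.0708) = 110.9384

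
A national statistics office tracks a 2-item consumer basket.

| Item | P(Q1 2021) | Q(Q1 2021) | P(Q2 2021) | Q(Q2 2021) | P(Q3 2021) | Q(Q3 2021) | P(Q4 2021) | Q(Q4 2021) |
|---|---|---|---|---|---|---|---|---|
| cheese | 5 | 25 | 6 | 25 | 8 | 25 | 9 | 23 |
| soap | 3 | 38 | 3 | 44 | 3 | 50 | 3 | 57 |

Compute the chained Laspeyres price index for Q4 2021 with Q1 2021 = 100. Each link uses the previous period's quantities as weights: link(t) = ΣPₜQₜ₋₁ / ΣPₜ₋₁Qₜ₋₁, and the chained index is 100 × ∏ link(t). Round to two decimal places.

Link Q1 2021→Q2 2021:
ΣP(Q2 2021)Q(Q1 2021) = 6×25 + 3×38 = 150 + 114 = 264
ΣP(Q1 2021)Q(Q1 2021) = 5×25 + 3×38 = 125 + 114 = 239
link = 264/239 = 1.104603
Link Q2 2021→Q3 2021:
ΣP(Q3 2021)Q(Q2 2021) = 8×25 + 3×44 = 200 + 132 = 332
ΣP(Q2 2021)Q(Q2 2021) = 6×25 + 3×44 = 150 + 132 = 282
link = 332/282 = 1.177305
Link Q3 2021→Q4 2021:
ΣP(Q4 2021)Q(Q3 2021) = 9×25 + 3×50 = 225 + 150 = 375
ΣP(Q3 2021)Q(Q3 2021) = 8×25 + 3×50 = 200 + 150 = 350
link = 375/350 = 1.071429
Chained index = 100 × 1.104603 × 1.177305 × 1.071429 = 139.3344

139.33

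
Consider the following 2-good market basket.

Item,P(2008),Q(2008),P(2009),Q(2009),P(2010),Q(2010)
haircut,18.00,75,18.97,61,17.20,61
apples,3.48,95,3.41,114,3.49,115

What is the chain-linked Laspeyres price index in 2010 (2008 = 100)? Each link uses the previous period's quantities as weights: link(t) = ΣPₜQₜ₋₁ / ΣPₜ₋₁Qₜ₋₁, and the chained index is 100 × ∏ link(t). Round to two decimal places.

Link 2008→2009:
ΣP(2009)Q(2008) = 18.97×75 + 3.41×95 = 1422.75 + 323.95 = 1746.7
ΣP(2008)Q(2008) = 18.00×75 + 3.48×95 = 1350 + 330.6 = 1680.6
link = 1746.7/1680.6 = 1.039331
Link 2009→2010:
ΣP(2010)Q(2009) = 17.20×61 + 3.49×114 = 1049.2 + 397.86 = 1447.06
ΣP(2009)Q(2009) = 18.97×61 + 3.41×114 = 1157.17 + 388.74 = 1545.91
link = 1447.06/1545.91 = 0.936057
Chained index = 100 × 1.039331 × 0.936057 = 97.2873

97.29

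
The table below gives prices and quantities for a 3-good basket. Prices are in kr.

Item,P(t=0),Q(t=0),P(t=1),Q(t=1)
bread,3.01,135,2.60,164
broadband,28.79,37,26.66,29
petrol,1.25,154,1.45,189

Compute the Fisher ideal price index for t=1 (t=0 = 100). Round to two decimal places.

93.98

Laspeyres component (base-period weights):
ΣP(t=1)Q(t=0) = 2.60×135 + 26.66×37 + 1.45×154 = 351 + 986.42 + 223.3 = 1560.72
ΣP(t=0)Q(t=0) = 3.01×135 + 28.79×37 + 1.25×154 = 406.35 + 1065.23 + 192.5 = 1664.08
L = 1560.72 / 1664.08 × 100 = 93.7888
Paasche component (current-period weights):
ΣP(t=1)Q(t=1) = 2.60×164 + 26.66×29 + 1.45×189 = 426.4 + 773.14 + 274.05 = 1473.59
ΣP(t=0)Q(t=1) = 3.01×164 + 28.79×29 + 1.25×189 = 493.64 + 834.91 + 236.25 = 1564.8
P = 1473.59 / 1564.8 × 100 = 94.1711
Fisher = √(L × P) = √(93.7888 × 94.1711) = 93.9798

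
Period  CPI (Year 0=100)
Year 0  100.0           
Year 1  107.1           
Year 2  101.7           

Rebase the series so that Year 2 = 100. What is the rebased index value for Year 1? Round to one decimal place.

105.3

Rebased(Year 1) = 107.1 / 101.7 × 100 = 105.3097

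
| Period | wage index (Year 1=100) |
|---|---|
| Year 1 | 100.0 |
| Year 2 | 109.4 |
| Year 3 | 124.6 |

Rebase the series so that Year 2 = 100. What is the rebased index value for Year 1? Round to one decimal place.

Rebased(Year 1) = 100.0 / 109.4 × 100 = 91.4077

91.4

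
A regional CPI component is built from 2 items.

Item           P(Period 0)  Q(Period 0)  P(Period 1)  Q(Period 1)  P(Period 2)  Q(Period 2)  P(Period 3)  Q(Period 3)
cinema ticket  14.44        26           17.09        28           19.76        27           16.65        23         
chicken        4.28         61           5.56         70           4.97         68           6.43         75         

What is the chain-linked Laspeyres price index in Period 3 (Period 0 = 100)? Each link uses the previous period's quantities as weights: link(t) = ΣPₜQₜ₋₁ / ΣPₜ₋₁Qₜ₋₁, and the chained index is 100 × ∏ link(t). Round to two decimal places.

Link Period 0→Period 1:
ΣP(Period 1)Q(Period 0) = 17.09×26 + 5.56×61 = 444.34 + 339.16 = 783.5
ΣP(Period 0)Q(Period 0) = 14.44×26 + 4.28×61 = 375.44 + 261.08 = 636.52
link = 783.5/636.52 = 1.230912
Link Period 1→Period 2:
ΣP(Period 2)Q(Period 1) = 19.76×28 + 4.97×70 = 553.28 + 347.9 = 901.18
ΣP(Period 1)Q(Period 1) = 17.09×28 + 5.56×70 = 478.52 + 389.2 = 867.72
link = 901.18/867.72 = 1.038561
Link Period 2→Period 3:
ΣP(Period 3)Q(Period 2) = 16.65×27 + 6.43×68 = 449.55 + 437.24 = 886.79
ΣP(Period 2)Q(Period 2) = 19.76×27 + 4.97×68 = 533.52 + 337.96 = 871.48
link = 886.79/871.48 = 1.017568
Chained index = 100 × 1.230912 × 1.038561 × 1.017568 = 130.0835

130.08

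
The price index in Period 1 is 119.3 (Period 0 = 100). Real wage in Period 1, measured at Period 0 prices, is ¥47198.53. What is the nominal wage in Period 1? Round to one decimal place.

Nominal = Real × (Index/100) = 47198.53 × (119.3/100)
        = 47198.53 × 1.193 = 56307.8463

56307.8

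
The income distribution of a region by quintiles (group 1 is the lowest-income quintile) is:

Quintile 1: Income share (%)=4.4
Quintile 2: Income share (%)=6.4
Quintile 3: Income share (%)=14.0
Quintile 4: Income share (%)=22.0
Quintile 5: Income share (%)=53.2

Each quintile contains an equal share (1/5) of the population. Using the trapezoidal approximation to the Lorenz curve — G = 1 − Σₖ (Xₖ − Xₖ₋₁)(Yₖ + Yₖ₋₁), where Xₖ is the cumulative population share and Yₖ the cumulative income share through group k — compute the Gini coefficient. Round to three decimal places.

Cumulative income shares Yₖ: 0.0440, 0.1080, 0.2480, 0.4680, 1.0000
Σ (Xₖ−Xₖ₋₁)(Yₖ+Yₖ₋₁) = (1/5)(0.0440+0.0000) + (1/5)(0.1080+0.0440) + (1/5)(0.2480+0.1080) + (1/5)(0.4680+0.2480) + (1/5)(1.0000+0.4680)
  = 0.0088 + 0.0304 + 0.0712 + 0.1432 + 0.2936 = 0.5472
G = 1 − 0.5472 = 0.4528

0.453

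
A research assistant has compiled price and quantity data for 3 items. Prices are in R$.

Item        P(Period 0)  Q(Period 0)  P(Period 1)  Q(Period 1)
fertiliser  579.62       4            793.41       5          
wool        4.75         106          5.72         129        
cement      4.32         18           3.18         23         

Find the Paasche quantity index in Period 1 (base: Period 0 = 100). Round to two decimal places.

Paasche quantity index uses current-period prices as weights.
ΣP(Period 1)·Q(Period 1) = 793.41×5 + 5.72×129 + 3.18×23 = 3967.05 + 737.88 + 73.14 = 4778.07
ΣP(Period 1)·Q(Period 0) = 793.41×4 + 5.72×106 + 3.18×18 = 3173.64 + 606.32 + 57.24 = 3837.2
Index = 4778.07 / 3837.2 × 100 = 124.5197

124.52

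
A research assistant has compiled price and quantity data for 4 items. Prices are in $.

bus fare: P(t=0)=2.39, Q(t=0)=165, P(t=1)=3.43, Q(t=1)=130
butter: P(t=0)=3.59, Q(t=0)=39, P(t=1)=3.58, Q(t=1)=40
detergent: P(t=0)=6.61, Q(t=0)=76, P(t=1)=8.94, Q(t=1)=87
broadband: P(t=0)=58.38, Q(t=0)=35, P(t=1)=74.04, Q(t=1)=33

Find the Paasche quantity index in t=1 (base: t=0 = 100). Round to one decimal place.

Paasche quantity index uses current-period prices as weights.
ΣP(t=1)·Q(t=1) = 3.43×130 + 3.58×40 + 8.94×87 + 74.04×33 = 445.9 + 143.2 + 777.78 + 2443.32 = 3810.2
ΣP(t=1)·Q(t=0) = 3.43×165 + 3.58×39 + 8.94×76 + 74.04×35 = 565.95 + 139.62 + 679.44 + 2591.4 = 3976.41
Index = 3810.2 / 3976.41 × 100 = 95.8201

95.8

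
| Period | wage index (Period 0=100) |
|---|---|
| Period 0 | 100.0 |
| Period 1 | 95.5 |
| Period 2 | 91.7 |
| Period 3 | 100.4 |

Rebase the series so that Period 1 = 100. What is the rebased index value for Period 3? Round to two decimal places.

Rebased(Period 3) = 100.4 / 95.5 × 100 = 105.1309

105.13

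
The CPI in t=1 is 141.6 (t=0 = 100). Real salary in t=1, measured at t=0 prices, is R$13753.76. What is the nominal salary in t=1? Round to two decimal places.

19475.32

Nominal = Real × (Index/100) = 13753.76 × (141.6/100)
        = 13753.76 × 1.416 = 19475.3242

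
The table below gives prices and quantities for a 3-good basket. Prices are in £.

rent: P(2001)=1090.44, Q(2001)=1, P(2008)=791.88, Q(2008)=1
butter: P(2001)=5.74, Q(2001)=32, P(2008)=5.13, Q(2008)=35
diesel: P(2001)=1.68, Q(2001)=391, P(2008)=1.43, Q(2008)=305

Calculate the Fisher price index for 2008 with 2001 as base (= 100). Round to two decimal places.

Laspeyres component (base-period weights):
ΣP(2008)Q(2001) = 791.88×1 + 5.13×32 + 1.43×391 = 791.88 + 164.16 + 559.13 = 1515.17
ΣP(2001)Q(2001) = 1090.44×1 + 5.74×32 + 1.68×391 = 1090.44 + 183.68 + 656.88 = 1931
L = 1515.17 / 1931 × 100 = 78.4656
Paasche component (current-period weights):
ΣP(2008)Q(2008) = 791.88×1 + 5.13×35 + 1.43×305 = 791.88 + 179.55 + 436.15 = 1407.58
ΣP(2001)Q(2008) = 1090.44×1 + 5.74×35 + 1.68×305 = 1090.44 + 200.9 + 512.4 = 1803.74
P = 1407.58 / 1803.74 × 100 = 78.0367
Fisher = √(L × P) = √(78.4656 × 78.0367) = 78.2509

78.25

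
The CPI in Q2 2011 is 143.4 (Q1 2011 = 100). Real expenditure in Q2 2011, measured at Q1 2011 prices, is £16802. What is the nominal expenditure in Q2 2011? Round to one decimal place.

Nominal = Real × (Index/100) = 16802 × (143.4/100)
        = 16802 × 1.434 = 24094.0680

24094.1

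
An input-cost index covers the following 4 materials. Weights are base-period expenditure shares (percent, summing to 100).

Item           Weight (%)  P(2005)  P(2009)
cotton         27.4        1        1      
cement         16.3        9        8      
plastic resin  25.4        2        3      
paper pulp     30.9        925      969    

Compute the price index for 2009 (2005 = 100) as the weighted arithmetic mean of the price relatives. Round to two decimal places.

cotton: 27.4 × (1/1) = 27.4 × 1.000000 = 27.4000
cement: 16.3 × (8/9) = 16.3 × 0.888889 = 14.4889
plastic resin: 25.4 × (3/2) = 25.4 × 1.500000 = 38.1000
paper pulp: 30.9 × (969/925) = 30.9 × 1.047568 = 32.3698
Index = Σ wᵢ·(p₁ᵢ/p₀ᵢ) = 27.4000 + 14.4889 + 38.1000 + 32.3698 = 112.3587

112.36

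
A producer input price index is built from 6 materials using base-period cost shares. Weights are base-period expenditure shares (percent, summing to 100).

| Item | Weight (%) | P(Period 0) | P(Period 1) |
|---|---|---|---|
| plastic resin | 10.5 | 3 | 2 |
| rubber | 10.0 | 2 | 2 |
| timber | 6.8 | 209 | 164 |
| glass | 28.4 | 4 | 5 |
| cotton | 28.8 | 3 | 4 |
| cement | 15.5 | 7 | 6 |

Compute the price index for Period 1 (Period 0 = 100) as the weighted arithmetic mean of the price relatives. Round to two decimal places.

109.52

plastic resin: 10.5 × (2/3) = 10.5 × 0.666667 = 7.0000
rubber: 10.0 × (2/2) = 10.0 × 1.000000 = 10.0000
timber: 6.8 × (164/209) = 6.8 × 0.784689 = 5.3359
glass: 28.4 × (5/4) = 28.4 × 1.250000 = 35.5000
cotton: 28.8 × (4/3) = 28.8 × 1.333333 = 38.4000
cement: 15.5 × (6/7) = 15.5 × 0.857143 = 13.2857
Index = Σ wᵢ·(p₁ᵢ/p₀ᵢ) = 7.0000 + 10.0000 + 5.3359 + 35.5000 + 38.4000 + 13.2857 = 109.5216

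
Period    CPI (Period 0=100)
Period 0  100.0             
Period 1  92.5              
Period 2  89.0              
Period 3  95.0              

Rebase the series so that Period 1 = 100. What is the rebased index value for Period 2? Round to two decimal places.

Rebased(Period 2) = 89.0 / 92.5 × 100 = 96.2162

96.22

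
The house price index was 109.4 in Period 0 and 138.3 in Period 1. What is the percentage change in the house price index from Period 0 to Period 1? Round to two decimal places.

Change = (138.3 − 109.4) / 109.4 × 100
       = 28.9 / 109.4 × 100 = 26.4168%

26.42%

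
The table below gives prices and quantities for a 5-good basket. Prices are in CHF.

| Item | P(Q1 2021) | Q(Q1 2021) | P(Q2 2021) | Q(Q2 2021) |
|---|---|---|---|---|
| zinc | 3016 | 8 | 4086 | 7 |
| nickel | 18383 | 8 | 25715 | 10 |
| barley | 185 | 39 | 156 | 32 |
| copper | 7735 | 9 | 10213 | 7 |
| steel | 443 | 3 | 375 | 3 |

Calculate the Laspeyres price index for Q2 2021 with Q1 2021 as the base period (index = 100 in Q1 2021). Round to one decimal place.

135.4

Laspeyres price index uses base-period quantities as weights.
ΣP(Q2 2021)·Q(Q1 2021) = 4086×8 + 25715×8 + 156×39 + 10213×9 + 375×3 = 32688 + 205720 + 6084 + 91917 + 1125 = 337534
ΣP(Q1 2021)·Q(Q1 2021) = 3016×8 + 18383×8 + 185×39 + 7735×9 + 443×3 = 24128 + 147064 + 7215 + 69615 + 1329 = 249351
Index = 337534 / 249351 × 100 = 135.3650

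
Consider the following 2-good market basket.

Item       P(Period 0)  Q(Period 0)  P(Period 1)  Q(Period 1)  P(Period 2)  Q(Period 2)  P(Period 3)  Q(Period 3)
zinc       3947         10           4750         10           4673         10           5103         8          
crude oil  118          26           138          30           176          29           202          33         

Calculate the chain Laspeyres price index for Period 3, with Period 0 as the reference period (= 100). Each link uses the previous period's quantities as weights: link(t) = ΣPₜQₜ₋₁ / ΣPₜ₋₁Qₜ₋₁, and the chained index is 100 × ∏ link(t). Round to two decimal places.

Link Period 0→Period 1:
ΣP(Period 1)Q(Period 0) = 4750×10 + 138×26 = 47500 + 3588 = 51088
ΣP(Period 0)Q(Period 0) = 3947×10 + 118×26 = 39470 + 3068 = 42538
link = 51088/42538 = 1.200997
Link Period 1→Period 2:
ΣP(Period 2)Q(Period 1) = 4673×10 + 176×30 = 46730 + 5280 = 52010
ΣP(Period 1)Q(Period 1) = 4750×10 + 138×30 = 47500 + 4140 = 51640
link = 52010/51640 = 1.007165
Link Period 2→Period 3:
ΣP(Period 3)Q(Period 2) = 5103×10 + 202×29 = 51030 + 5858 = 56888
ΣP(Period 2)Q(Period 2) = 4673×10 + 176×29 = 46730 + 5104 = 51834
link = 56888/51834 = 1.097504
Chained index = 100 × 1.200997 × 1.007165 × 1.097504 = 132.7542

132.75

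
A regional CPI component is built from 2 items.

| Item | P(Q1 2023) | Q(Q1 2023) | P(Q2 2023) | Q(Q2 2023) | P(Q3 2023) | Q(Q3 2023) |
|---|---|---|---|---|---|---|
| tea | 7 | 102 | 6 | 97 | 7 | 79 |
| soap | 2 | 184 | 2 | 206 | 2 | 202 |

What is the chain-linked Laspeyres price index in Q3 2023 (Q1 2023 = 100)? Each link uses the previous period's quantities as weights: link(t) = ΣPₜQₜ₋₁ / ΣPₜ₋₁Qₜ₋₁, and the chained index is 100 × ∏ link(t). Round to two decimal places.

99.41

Link Q1 2023→Q2 2023:
ΣP(Q2 2023)Q(Q1 2023) = 6×102 + 2×184 = 612 + 368 = 980
ΣP(Q1 2023)Q(Q1 2023) = 7×102 + 2×184 = 714 + 368 = 1082
link = 980/1082 = 0.905730
Link Q2 2023→Q3 2023:
ΣP(Q3 2023)Q(Q2 2023) = 7×97 + 2×206 = 679 + 412 = 1091
ΣP(Q2 2023)Q(Q2 2023) = 6×97 + 2×206 = 582 + 412 = 994
link = 1091/994 = 1.097586
Chained index = 100 × 0.905730 × 1.097586 = 99.4116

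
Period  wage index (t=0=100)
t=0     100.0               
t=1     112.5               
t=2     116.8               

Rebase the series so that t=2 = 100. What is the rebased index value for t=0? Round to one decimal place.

Rebased(t=0) = 100.0 / 116.8 × 100 = 85.6164

85.6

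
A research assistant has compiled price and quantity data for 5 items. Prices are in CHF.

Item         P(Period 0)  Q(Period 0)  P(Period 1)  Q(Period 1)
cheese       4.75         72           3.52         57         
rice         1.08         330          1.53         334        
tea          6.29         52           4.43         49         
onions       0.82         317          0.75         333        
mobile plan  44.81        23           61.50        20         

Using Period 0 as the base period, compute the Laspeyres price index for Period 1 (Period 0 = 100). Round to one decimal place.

Laspeyres price index uses base-period quantities as weights.
ΣP(Period 1)·Q(Period 0) = 3.52×72 + 1.53×330 + 4.43×52 + 0.75×317 + 61.50×23 = 253.44 + 504.9 + 230.36 + 237.75 + 1414.5 = 2640.95
ΣP(Period 0)·Q(Period 0) = 4.75×72 + 1.08×330 + 6.29×52 + 0.82×317 + 44.81×23 = 342 + 356.4 + 327.08 + 259.94 + 1030.63 = 2316.05
Index = 2640.95 / 2316.05 × 100 = 114.0282

114.0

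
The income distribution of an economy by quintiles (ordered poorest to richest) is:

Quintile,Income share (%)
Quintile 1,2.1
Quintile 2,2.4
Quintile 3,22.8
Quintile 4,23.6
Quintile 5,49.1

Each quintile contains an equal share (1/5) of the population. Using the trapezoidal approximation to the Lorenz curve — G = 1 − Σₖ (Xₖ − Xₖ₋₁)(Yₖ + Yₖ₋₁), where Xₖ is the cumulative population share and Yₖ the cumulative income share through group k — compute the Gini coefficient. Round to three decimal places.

Cumulative income shares Yₖ: 0.0210, 0.0450, 0.2730, 0.5090, 1.0000
Σ (Xₖ−Xₖ₋₁)(Yₖ+Yₖ₋₁) = (1/5)(0.0210+0.0000) + (1/5)(0.0450+0.0210) + (1/5)(0.2730+0.0450) + (1/5)(0.5090+0.2730) + (1/5)(1.0000+0.5090)
  = 0.0042 + 0.0132 + 0.0636 + 0.1564 + 0.3018 = 0.5392
G = 1 − 0.5392 = 0.4608

0.461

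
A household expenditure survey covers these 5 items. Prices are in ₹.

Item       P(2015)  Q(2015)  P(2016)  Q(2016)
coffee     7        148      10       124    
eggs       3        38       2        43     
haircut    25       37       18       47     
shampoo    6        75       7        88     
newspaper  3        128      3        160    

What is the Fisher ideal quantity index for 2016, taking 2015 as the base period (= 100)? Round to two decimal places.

106.82

Laspeyres component (base-period weights):
ΣP(2015)Q(2016) = 7×124 + 3×43 + 25×47 + 6×88 + 3×160 = 868 + 129 + 1175 + 528 + 480 = 3180
ΣP(2015)Q(2015) = 7×148 + 3×38 + 25×37 + 6×75 + 3×128 = 1036 + 114 + 925 + 450 + 384 = 2909
L = 3180 / 2909 × 100 = 109.3159
Paasche component (current-period weights):
ΣP(2016)Q(2016) = 10×124 + 2×43 + 18×47 + 7×88 + 3×160 = 1240 + 86 + 846 + 616 + 480 = 3268
ΣP(2016)Q(2015) = 10×148 + 2×38 + 18×37 + 7×75 + 3×128 = 1480 + 76 + 666 + 525 + 384 = 3131
P = 3268 / 3131 × 100 = 104.3756
Fisher = √(L × P) = √(109.3159 × 104.3756) = 106.8172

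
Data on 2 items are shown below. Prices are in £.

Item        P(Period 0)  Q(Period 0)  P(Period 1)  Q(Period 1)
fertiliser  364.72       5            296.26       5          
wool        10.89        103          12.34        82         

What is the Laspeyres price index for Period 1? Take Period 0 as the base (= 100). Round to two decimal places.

93.45

Laspeyres price index uses base-period quantities as weights.
ΣP(Period 1)·Q(Period 0) = 296.26×5 + 12.34×103 = 1481.3 + 1271.02 = 2752.32
ΣP(Period 0)·Q(Period 0) = 364.72×5 + 10.89×103 = 1823.6 + 1121.67 = 2945.27
Index = 2752.32 / 2945.27 × 100 = 93.4488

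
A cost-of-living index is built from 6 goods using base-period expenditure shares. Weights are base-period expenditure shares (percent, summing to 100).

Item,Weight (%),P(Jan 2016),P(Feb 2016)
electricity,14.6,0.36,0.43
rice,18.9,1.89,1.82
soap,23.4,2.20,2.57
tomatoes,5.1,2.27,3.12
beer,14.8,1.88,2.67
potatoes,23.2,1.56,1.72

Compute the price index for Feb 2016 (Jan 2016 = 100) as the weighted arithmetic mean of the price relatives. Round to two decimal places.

116.58

electricity: 14.6 × (0.43/0.36) = 14.6 × 1.194444 = 17.4389
rice: 18.9 × (1.82/1.89) = 18.9 × 0.962963 = 18.2000
soap: 23.4 × (2.57/2.20) = 23.4 × 1.168182 = 27.3355
tomatoes: 5.1 × (3.12/2.27) = 5.1 × 1.374449 = 7.0097
beer: 14.8 × (2.67/1.88) = 14.8 × 1.420213 = 21.0191
potatoes: 23.2 × (1.72/1.56) = 23.2 × 1.102564 = 25.5795
Index = Σ wᵢ·(p₁ᵢ/p₀ᵢ) = 17.4389 + 18.2000 + 27.3355 + 7.0097 + 21.0191 + 25.5795 = 116.5827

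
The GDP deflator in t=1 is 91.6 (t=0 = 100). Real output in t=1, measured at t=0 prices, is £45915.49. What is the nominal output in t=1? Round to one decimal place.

Nominal = Real × (Index/100) = 45915.49 × (91.6/100)
        = 45915.49 × 0.916 = 42058.5888

42058.6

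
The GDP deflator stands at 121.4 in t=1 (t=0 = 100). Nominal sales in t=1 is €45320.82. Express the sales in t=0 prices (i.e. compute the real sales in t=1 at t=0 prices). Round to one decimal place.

Real = Nominal ÷ (Index/100) = 45320.82 ÷ (121.4/100)
     = 45320.82 ÷ 1.214 = 37331.8122

37331.8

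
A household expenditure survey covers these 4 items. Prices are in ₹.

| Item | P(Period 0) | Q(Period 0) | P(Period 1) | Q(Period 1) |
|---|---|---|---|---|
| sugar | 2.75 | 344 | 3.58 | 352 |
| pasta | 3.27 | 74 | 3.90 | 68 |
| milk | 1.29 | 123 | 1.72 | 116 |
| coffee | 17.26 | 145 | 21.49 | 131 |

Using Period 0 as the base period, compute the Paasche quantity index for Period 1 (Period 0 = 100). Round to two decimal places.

93.65

Paasche quantity index uses current-period prices as weights.
ΣP(Period 1)·Q(Period 1) = 3.58×352 + 3.90×68 + 1.72×116 + 21.49×131 = 1260.16 + 265.2 + 199.52 + 2815.19 = 4540.07
ΣP(Period 1)·Q(Period 0) = 3.58×344 + 3.90×74 + 1.72×123 + 21.49×145 = 1231.52 + 288.6 + 211.56 + 3116.05 = 4847.73
Index = 4540.07 / 4847.73 × 100 = 93.6535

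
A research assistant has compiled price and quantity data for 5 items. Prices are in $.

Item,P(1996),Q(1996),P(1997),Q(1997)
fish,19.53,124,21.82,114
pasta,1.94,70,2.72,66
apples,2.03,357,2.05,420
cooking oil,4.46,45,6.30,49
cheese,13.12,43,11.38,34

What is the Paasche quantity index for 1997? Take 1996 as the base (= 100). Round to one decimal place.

96.0

Paasche quantity index uses current-period prices as weights.
ΣP(1997)·Q(1997) = 21.82×114 + 2.72×66 + 2.05×420 + 6.30×49 + 11.38×34 = 2487.48 + 179.52 + 861 + 308.7 + 386.92 = 4223.62
ΣP(1997)·Q(1996) = 21.82×124 + 2.72×70 + 2.05×357 + 6.30×45 + 11.38×43 = 2705.68 + 190.4 + 731.85 + 283.5 + 489.34 = 4400.77
Index = 4223.62 / 4400.77 × 100 = 95.9746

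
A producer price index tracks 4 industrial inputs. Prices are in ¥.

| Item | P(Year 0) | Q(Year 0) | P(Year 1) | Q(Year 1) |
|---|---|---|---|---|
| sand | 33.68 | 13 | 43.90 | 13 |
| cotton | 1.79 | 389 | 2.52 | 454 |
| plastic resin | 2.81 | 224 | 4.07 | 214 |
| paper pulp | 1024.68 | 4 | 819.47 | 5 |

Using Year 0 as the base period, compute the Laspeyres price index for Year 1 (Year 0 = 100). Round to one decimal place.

Laspeyres price index uses base-period quantities as weights.
ΣP(Year 1)·Q(Year 0) = 43.90×13 + 2.52×389 + 4.07×224 + 819.47×4 = 570.7 + 980.28 + 911.68 + 3277.88 = 5740.54
ΣP(Year 0)·Q(Year 0) = 33.68×13 + 1.79×389 + 2.81×224 + 1024.68×4 = 437.84 + 696.31 + 629.44 + 4098.72 = 5862.31
Index = 5740.54 / 5862.31 × 100 = 97.9228

97.9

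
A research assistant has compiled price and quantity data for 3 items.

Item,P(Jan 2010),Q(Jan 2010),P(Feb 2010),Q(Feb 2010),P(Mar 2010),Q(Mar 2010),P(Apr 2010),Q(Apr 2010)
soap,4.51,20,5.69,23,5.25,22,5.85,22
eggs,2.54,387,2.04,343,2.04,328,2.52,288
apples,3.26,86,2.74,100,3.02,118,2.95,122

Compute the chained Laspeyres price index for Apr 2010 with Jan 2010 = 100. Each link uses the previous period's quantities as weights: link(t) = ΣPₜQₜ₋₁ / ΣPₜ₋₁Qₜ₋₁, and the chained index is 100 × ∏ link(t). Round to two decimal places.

Link Jan 2010→Feb 2010:
ΣP(Feb 2010)Q(Jan 2010) = 5.69×20 + 2.04×387 + 2.74×86 = 113.8 + 789.48 + 235.64 = 1138.92
ΣP(Jan 2010)Q(Jan 2010) = 4.51×20 + 2.54×387 + 3.26×86 = 90.2 + 982.98 + 280.36 = 1353.54
link = 1138.92/1353.54 = 0.841438
Link Feb 2010→Mar 2010:
ΣP(Mar 2010)Q(Feb 2010) = 5.25×23 + 2.04×343 + 3.02×100 = 120.75 + 699.72 + 302 = 1122.47
ΣP(Feb 2010)Q(Feb 2010) = 5.69×23 + 2.04×343 + 2.74×100 = 130.87 + 699.72 + 274 = 1104.59
link = 1122.47/1104.59 = 1.016187
Link Mar 2010→Apr 2010:
ΣP(Apr 2010)Q(Mar 2010) = 5.85×22 + 2.52×328 + 2.95×118 = 128.7 + 826.56 + 348.1 = 1303.36
ΣP(Mar 2010)Q(Mar 2010) = 5.25×22 + 2.04×328 + 3.02×118 = 115.5 + 669.12 + 356.36 = 1140.98
link = 1303.36/1140.98 = 1.142316
Chained index = 100 × 0.841438 × 1.016187 × 1.142316 = 97.6747

97.67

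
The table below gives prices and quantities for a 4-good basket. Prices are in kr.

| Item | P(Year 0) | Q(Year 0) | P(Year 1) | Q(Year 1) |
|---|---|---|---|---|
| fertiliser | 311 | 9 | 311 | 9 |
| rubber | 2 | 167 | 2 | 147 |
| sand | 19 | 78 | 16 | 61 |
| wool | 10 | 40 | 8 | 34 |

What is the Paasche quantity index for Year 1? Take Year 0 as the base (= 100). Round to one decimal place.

92.3

Paasche quantity index uses current-period prices as weights.
ΣP(Year 1)·Q(Year 1) = 311×9 + 2×147 + 16×61 + 8×34 = 2799 + 294 + 976 + 272 = 4341
ΣP(Year 1)·Q(Year 0) = 311×9 + 2×167 + 16×78 + 8×40 = 2799 + 334 + 1248 + 320 = 4701
Index = 4341 / 4701 × 100 = 92.3421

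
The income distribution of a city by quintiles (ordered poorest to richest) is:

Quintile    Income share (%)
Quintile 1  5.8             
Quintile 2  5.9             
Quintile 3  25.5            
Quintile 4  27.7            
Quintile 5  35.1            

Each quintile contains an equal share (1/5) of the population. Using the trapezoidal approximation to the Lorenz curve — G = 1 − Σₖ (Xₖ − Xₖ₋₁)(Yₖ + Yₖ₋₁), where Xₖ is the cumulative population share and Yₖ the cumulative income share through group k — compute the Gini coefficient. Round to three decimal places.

0.322

Cumulative income shares Yₖ: 0.0580, 0.1170, 0.3720, 0.6490, 1.0000
Σ (Xₖ−Xₖ₋₁)(Yₖ+Yₖ₋₁) = (1/5)(0.0580+0.0000) + (1/5)(0.1170+0.0580) + (1/5)(0.3720+0.1170) + (1/5)(0.6490+0.3720) + (1/5)(1.0000+0.6490)
  = 0.0116 + 0.0350 + 0.0978 + 0.2042 + 0.3298 = 0.6784
G = 1 − 0.6784 = 0.3216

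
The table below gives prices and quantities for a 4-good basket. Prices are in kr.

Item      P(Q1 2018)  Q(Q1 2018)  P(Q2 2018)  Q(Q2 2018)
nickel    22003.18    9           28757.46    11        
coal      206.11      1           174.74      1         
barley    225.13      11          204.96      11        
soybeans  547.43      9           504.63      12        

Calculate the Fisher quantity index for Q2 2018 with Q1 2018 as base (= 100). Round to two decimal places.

Laspeyres component (base-period weights):
ΣP(Q1 2018)Q(Q2 2018) = 22003.18×11 + 206.11×1 + 225.13×11 + 547.43×12 = 242034.98 + 206.11 + 2476.43 + 6569.16 = 251286.68
ΣP(Q1 2018)Q(Q1 2018) = 22003.18×9 + 206.11×1 + 225.13×11 + 547.43×9 = 198028.62 + 206.11 + 2476.43 + 4926.87 = 205638.03
L = 251286.68 / 205638.03 × 100 = 122.1985
Paasche component (current-period weights):
ΣP(Q2 2018)Q(Q2 2018) = 28757.46×11 + 174.74×1 + 204.96×11 + 504.63×12 = 316332.06 + 174.74 + 2254.56 + 6055.56 = 324816.92
ΣP(Q2 2018)Q(Q1 2018) = 28757.46×9 + 174.74×1 + 204.96×11 + 504.63×9 = 258817.14 + 174.74 + 2254.56 + 4541.67 = 265788.11
P = 324816.92 / 265788.11 × 100 = 122.2090
Fisher = √(L × P) = √(122.1985 × 122.2090) = 122.2038

122.20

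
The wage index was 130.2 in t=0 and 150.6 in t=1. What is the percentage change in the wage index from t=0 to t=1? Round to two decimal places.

Change = (150.6 − 130.2) / 130.2 × 100
       = 20.4 / 130.2 × 100 = 15.6682%

15.67%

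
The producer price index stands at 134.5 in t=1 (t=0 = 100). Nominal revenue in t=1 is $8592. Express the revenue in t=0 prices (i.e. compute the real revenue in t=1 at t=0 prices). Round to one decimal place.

Real = Nominal ÷ (Index/100) = 8592 ÷ (134.5/100)
     = 8592 ÷ 1.345 = 6388.1041

6388.1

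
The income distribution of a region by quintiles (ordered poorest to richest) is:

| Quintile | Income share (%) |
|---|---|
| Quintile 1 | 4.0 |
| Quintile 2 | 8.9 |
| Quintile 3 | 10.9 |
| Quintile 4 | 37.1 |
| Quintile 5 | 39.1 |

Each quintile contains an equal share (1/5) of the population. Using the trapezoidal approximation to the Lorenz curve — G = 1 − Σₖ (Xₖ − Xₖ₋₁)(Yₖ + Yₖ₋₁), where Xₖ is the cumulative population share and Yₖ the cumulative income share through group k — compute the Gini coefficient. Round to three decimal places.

0.394

Cumulative income shares Yₖ: 0.0400, 0.1290, 0.2380, 0.6090, 1.0000
Σ (Xₖ−Xₖ₋₁)(Yₖ+Yₖ₋₁) = (1/5)(0.0400+0.0000) + (1/5)(0.1290+0.0400) + (1/5)(0.2380+0.1290) + (1/5)(0.6090+0.2380) + (1/5)(1.0000+0.6090)
  = 0.0080 + 0.0338 + 0.0734 + 0.1694 + 0.3218 = 0.6064
G = 1 − 0.6064 = 0.3936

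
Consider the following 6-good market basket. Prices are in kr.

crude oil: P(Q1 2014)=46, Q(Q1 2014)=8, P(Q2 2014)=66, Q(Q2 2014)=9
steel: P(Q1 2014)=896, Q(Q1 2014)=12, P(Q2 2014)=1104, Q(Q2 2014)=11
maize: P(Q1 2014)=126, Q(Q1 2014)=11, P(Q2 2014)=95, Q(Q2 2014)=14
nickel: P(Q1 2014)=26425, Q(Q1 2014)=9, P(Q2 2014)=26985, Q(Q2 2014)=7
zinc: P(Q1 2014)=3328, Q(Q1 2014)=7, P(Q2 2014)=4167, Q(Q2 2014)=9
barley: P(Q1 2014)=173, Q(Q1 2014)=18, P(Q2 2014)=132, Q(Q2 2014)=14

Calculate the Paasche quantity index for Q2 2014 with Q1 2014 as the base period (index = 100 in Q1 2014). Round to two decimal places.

83.78

Paasche quantity index uses current-period prices as weights.
ΣP(Q2 2014)·Q(Q2 2014) = 66×9 + 1104×11 + 95×14 + 26985×7 + 4167×9 + 132×14 = 594 + 12144 + 1330 + 188895 + 37503 + 1848 = 242314
ΣP(Q2 2014)·Q(Q1 2014) = 66×8 + 1104×12 + 95×11 + 26985×9 + 4167×7 + 132×18 = 528 + 13248 + 1045 + 242865 + 29169 + 2376 = 289231
Index = 242314 / 289231 × 100 = 83.7787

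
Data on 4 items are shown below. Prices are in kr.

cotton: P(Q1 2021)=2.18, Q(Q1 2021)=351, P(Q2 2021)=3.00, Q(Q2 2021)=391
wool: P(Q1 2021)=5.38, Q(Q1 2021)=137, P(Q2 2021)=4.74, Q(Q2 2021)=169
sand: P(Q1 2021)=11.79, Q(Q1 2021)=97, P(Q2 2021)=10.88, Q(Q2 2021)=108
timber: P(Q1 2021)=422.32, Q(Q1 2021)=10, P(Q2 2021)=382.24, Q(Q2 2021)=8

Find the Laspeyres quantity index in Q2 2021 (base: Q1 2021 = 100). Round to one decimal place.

93.4

Laspeyres quantity index uses base-period prices as weights.
ΣP(Q1 2021)·Q(Q2 2021) = 2.18×391 + 5.38×169 + 11.79×108 + 422.32×8 = 852.38 + 909.22 + 1273.32 + 3378.56 = 6413.48
ΣP(Q1 2021)·Q(Q1 2021) = 2.18×351 + 5.38×137 + 11.79×97 + 422.32×10 = 765.18 + 737.06 + 1143.63 + 4223.2 = 6869.07
Index = 6413.48 / 6869.07 × 100 = 93.3675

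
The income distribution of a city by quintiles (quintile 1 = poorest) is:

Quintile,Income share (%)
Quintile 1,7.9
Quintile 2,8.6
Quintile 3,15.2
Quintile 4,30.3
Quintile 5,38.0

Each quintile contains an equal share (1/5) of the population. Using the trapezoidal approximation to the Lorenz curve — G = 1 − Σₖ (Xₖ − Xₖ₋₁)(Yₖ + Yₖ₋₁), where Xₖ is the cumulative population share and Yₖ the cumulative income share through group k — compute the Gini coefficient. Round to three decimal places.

0.328

Cumulative income shares Yₖ: 0.0790, 0.1650, 0.3170, 0.6200, 1.0000
Σ (Xₖ−Xₖ₋₁)(Yₖ+Yₖ₋₁) = (1/5)(0.0790+0.0000) + (1/5)(0.1650+0.0790) + (1/5)(0.3170+0.1650) + (1/5)(0.6200+0.3170) + (1/5)(1.0000+0.6200)
  = 0.0158 + 0.0488 + 0.0964 + 0.1874 + 0.3240 = 0.6724
G = 1 − 0.6724 = 0.3276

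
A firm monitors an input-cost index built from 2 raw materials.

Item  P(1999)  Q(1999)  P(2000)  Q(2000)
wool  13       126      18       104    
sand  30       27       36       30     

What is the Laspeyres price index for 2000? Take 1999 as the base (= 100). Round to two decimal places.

Laspeyres price index uses base-period quantities as weights.
ΣP(2000)·Q(1999) = 18×126 + 36×27 = 2268 + 972 = 3240
ΣP(1999)·Q(1999) = 13×126 + 30×27 = 1638 + 810 = 2448
Index = 3240 / 2448 × 100 = 132.3529

132.35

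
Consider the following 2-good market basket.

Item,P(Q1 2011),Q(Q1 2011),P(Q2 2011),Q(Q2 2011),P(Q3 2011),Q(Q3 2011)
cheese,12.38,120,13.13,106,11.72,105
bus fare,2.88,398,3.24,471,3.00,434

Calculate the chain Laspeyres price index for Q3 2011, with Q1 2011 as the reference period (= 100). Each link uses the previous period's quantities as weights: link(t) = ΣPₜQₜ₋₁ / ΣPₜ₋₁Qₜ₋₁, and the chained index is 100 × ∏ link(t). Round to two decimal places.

99.07

Link Q1 2011→Q2 2011:
ΣP(Q2 2011)Q(Q1 2011) = 13.13×120 + 3.24×398 = 1575.6 + 1289.52 = 2865.12
ΣP(Q1 2011)Q(Q1 2011) = 12.38×120 + 2.88×398 = 1485.6 + 1146.24 = 2631.84
link = 2865.12/2631.84 = 1.088638
Link Q2 2011→Q3 2011:
ΣP(Q3 2011)Q(Q2 2011) = 11.72×106 + 3.00×471 = 1242.32 + 1413 = 2655.32
ΣP(Q2 2011)Q(Q2 2011) = 13.13×106 + 3.24×471 = 1391.78 + 1526.04 = 2917.82
link = 2655.32/2917.82 = 0.910036
Chained index = 100 × 1.088638 × 0.910036 = 99.0699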